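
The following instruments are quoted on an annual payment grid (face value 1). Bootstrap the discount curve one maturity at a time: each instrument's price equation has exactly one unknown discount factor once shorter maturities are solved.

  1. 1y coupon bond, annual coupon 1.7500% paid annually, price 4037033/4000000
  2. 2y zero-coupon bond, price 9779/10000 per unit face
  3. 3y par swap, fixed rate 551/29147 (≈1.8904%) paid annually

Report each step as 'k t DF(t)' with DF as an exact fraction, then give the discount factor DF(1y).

1 1 9919/10000
2 2 9779/10000
3 3 9449/10000
DF(1y) = 9919/10000 ≈ 0.991900

step 1 [1y] bond c/1=7/400: DF=(4037033/4000000 − 7/400·(0))/(1+7/400) = 9919/10000 ≈ 0.991900
step 2 [2y] zero: DF = P = 9779/10000 ≈ 0.977900
step 3 [3y] swap r/1=551/29147: DF=(1 − 551/29147·(0.991900+0.977900))/(1+551/29147) = 9449/10000 ≈ 0.944900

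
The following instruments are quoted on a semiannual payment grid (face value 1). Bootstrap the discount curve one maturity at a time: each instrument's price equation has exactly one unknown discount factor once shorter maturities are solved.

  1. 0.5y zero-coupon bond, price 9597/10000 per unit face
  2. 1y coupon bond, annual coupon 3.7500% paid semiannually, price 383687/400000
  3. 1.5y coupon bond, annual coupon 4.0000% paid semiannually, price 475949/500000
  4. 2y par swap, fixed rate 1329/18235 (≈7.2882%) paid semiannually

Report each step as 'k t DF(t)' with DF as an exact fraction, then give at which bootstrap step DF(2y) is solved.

1 1/2 9597/10000
2 1 9239/10000
3 3/2 8963/10000
4 2 8671/10000
DF(2y) is solved at step 4

step 1 [0.5y] zero: DF = P = 9597/10000 ≈ 0.959700
step 2 [1y] bond c/2=3/160: DF=(383687/400000 − 3/160·(0.959700))/(1+3/160) = 9239/10000 ≈ 0.923900
step 3 [1.5y] bond c/2=1/50: DF=(475949/500000 − 1/50·(0.959700+0.923900))/(1+1/50) = 8963/10000 ≈ 0.896300
step 4 [2y] swap r/2=1329/36470: DF=(1 − 1329/36470·(0.959700+0.923900+0.896300))/(1+1329/36470) = 8671/10000 ≈ 0.867100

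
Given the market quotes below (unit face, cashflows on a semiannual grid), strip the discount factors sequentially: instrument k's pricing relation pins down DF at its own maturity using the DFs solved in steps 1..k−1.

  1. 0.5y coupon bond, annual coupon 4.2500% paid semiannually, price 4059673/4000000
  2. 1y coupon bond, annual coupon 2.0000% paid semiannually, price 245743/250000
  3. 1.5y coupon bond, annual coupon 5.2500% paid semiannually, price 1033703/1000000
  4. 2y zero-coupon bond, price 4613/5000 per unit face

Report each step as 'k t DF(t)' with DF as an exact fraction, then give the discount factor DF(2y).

1 1/2 4969/5000
2 1 4817/5000
3 3/2 2393/2500
4 2 4613/5000
DF(2y) = 4613/5000 ≈ 0.922600

step 1 [0.5y] bond c/2=17/800: DF=(4059673/4000000 − 17/800·(0))/(1+17/800) = 4969/5000 ≈ 0.993800
step 2 [1y] bond c/2=1/100: DF=(245743/250000 − 1/100·(0.993800))/(1+1/100) = 4817/5000 ≈ 0.963400
step 3 [1.5y] bond c/2=21/800: DF=(1033703/1000000 − 21/800·(0.993800+0.963400))/(1+21/800) = 2393/2500 ≈ 0.957200
step 4 [2y] zero: DF = P = 4613/5000 ≈ 0.922600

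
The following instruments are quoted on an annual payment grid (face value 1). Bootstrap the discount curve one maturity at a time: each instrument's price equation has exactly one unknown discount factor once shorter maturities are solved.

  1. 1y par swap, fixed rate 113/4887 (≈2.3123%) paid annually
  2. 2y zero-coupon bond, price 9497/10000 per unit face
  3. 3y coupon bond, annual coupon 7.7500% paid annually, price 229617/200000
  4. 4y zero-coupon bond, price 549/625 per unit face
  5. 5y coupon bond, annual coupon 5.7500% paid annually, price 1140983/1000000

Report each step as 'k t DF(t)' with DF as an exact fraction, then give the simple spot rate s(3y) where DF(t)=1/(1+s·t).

1 1 4887/5000
2 2 9497/10000
3 3 9269/10000
4 4 549/625
5 5 219/250
s(3y) = (1/(9269/10000) − 1)/(3) = 731/27807 ≈ 2.6288%

step 1 [1y] swap r/1=113/4887: DF=(1 − 113/4887·(0))/(1+113/4887) = 4887/5000 ≈ 0.977400
step 2 [2y] zero: DF = P = 9497/10000 ≈ 0.949700
step 3 [3y] bond c/1=31/400: DF=(229617/200000 − 31/400·(0.977400+0.949700))/(1+31/400) = 9269/10000 ≈ 0.926900
step 4 [4y] zero: DF = P = 549/625 ≈ 0.878400
step 5 [5y] bond c/1=23/400: DF=(1140983/1000000 − 23/400·(0.977400+0.949700+0.926900+0.878400))/(1+23/400) = 219/250 ≈ 0.876000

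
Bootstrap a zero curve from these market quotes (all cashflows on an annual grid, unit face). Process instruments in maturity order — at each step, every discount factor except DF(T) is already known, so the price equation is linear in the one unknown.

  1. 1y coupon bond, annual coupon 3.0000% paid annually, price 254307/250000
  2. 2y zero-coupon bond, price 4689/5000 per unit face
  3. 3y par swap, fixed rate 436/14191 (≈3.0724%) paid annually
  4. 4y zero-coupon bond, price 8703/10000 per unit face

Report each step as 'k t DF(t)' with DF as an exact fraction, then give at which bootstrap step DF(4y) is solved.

1 1 2469/2500
2 2 4689/5000
3 3 1141/1250
4 4 8703/10000
DF(4y) is solved at step 4

step 1 [1y] bond c/1=3/100: DF=(254307/250000 − 3/100·(0))/(1+3/100) = 2469/2500 ≈ 0.987600
step 2 [2y] zero: DF = P = 4689/5000 ≈ 0.937800
step 3 [3y] swap r/1=436/14191: DF=(1 − 436/14191·(0.987600+0.937800))/(1+436/14191) = 1141/1250 ≈ 0.912800
step 4 [4y] zero: DF = P = 8703/10000 ≈ 0.870300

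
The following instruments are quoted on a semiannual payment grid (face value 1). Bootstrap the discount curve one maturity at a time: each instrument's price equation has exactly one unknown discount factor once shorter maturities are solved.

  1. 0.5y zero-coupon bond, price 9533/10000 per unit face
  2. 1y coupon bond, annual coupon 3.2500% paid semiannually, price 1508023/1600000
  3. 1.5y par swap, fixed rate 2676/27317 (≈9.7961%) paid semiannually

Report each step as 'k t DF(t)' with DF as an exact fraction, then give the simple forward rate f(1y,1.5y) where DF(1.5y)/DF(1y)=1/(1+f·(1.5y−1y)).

step 1 [0.5y] zero: DF = P = 9533/10000 ≈ 0.953300
step 2 [1y] bond c/2=13/800: DF=(1508023/1600000 − 13/800·(0.953300))/(1+13/800) = 4561/5000 ≈ 0.912200
step 3 [1.5y] swap r/2=1338/27317: DF=(1 − 1338/27317·(0.953300+0.912200))/(1+1338/27317) = 4331/5000 ≈ 0.866200

1 1/2 9533/10000
2 1 4561/5000
3 3/2 4331/5000
f(1y,1.5y) = ((4561/5000)/(4331/5000) − 1)/(1/2) = 460/4331 ≈ 10.6211%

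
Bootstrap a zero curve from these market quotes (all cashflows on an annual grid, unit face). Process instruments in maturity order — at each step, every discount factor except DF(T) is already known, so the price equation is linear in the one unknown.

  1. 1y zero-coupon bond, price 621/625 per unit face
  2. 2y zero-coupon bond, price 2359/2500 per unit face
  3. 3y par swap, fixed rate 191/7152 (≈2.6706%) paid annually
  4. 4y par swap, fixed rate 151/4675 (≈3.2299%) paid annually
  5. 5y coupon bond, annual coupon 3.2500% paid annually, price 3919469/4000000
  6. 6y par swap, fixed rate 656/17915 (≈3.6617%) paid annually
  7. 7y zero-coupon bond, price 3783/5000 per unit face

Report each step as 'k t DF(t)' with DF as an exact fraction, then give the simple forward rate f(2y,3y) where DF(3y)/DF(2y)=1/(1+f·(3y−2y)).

1 1 621/625
2 2 2359/2500
3 3 2309/2500
4 4 1099/1250
5 5 8313/10000
6 6 502/625
7 7 3783/5000
f(2y,3y) = ((2359/2500)/(2309/2500) − 1)/(1) = 50/2309 ≈ 2.1654%

step 1 [1y] zero: DF = P = 621/625 ≈ 0.993600
step 2 [2y] zero: DF = P = 2359/2500 ≈ 0.943600
step 3 [3y] swap r/1=191/7152: DF=(1 − 191/7152·(0.993600+0.943600))/(1+191/7152) = 2309/2500 ≈ 0.923600
step 4 [4y] swap r/1=151/4675: DF=(1 − 151/4675·(0.993600+0.943600+0.923600))/(1+151/4675) = 1099/1250 ≈ 0.879200
step 5 [5y] bond c/1=13/400: DF=(3919469/4000000 − 13/400·(0.993600+0.943600+0.923600+0.879200))/(1+13/400) = 8313/10000 ≈ 0.831300
step 6 [6y] swap r/1=656/17915: DF=(1 − 656/17915·(0.993600+0.943600+0.923600+0.879200+0.831300))/(1+656/17915) = 502/625 ≈ 0.803200
step 7 [7y] zero: DF = P = 3783/5000 ≈ 0.756600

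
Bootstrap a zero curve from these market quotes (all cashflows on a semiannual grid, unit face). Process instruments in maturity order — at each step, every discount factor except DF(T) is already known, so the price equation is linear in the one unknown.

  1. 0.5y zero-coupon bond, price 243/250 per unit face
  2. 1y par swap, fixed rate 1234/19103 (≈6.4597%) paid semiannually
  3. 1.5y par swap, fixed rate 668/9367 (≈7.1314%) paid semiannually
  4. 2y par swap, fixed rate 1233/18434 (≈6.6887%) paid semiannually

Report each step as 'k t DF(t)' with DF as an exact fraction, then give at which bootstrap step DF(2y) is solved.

step 1 [0.5y] zero: DF = P = 243/250 ≈ 0.972000
step 2 [1y] swap r/2=617/19103: DF=(1 − 617/19103·(0.972000))/(1+617/19103) = 9383/10000 ≈ 0.938300
step 3 [1.5y] swap r/2=334/9367: DF=(1 − 334/9367·(0.972000+0.938300))/(1+334/9367) = 4499/5000 ≈ 0.899800
step 4 [2y] swap r/2=1233/36868: DF=(1 − 1233/36868·(0.972000+0.938300+0.899800))/(1+1233/36868) = 8767/10000 ≈ 0.876700

1 1/2 243/250
2 1 9383/10000
3 3/2 4499/5000
4 2 8767/10000
DF(2y) is solved at step 4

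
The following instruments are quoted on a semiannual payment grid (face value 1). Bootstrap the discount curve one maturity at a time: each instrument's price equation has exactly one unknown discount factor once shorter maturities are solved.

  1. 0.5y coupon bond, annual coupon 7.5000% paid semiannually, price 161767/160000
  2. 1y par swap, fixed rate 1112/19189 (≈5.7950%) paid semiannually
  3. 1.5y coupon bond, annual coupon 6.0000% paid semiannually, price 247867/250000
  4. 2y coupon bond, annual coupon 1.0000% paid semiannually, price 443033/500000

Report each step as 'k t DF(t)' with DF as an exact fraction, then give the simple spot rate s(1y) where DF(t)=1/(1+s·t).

step 1 [0.5y] bond c/2=3/80: DF=(161767/160000 − 3/80·(0))/(1+3/80) = 1949/2000 ≈ 0.974500
step 2 [1y] swap r/2=556/19189: DF=(1 − 556/19189·(0.974500))/(1+556/19189) = 2361/2500 ≈ 0.944400
step 3 [1.5y] bond c/2=3/100: DF=(247867/250000 − 3/100·(0.974500+0.944400))/(1+3/100) = 9067/10000 ≈ 0.906700
step 4 [2y] bond c/2=1/200: DF=(443033/500000 − 1/200·(0.974500+0.944400+0.906700))/(1+1/200) = 2169/2500 ≈ 0.867600

1 1/2 1949/2000
2 1 2361/2500
3 3/2 9067/10000
4 2 2169/2500
s(1y) = (1/(2361/2500) − 1)/(1) = 139/2361 ≈ 5.8873%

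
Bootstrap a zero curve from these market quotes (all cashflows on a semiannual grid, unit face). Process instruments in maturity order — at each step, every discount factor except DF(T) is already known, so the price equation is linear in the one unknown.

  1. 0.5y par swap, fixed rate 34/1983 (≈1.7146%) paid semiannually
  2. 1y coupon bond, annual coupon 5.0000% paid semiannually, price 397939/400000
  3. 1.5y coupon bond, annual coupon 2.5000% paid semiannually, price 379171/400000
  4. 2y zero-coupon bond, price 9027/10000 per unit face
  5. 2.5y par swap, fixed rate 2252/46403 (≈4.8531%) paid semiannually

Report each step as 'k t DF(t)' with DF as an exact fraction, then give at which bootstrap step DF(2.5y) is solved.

1 1/2 1983/2000
2 1 1183/1250
3 3/2 9123/10000
4 2 9027/10000
5 5/2 4437/5000
DF(2.5y) is solved at step 5

step 1 [0.5y] swap r/2=17/1983: DF=(1 − 17/1983·(0))/(1+17/1983) = 1983/2000 ≈ 0.991500
step 2 [1y] bond c/2=1/40: DF=(397939/400000 − 1/40·(0.991500))/(1+1/40) = 1183/1250 ≈ 0.946400
step 3 [1.5y] bond c/2=1/80: DF=(379171/400000 − 1/80·(0.991500+0.946400))/(1+1/80) = 9123/10000 ≈ 0.912300
step 4 [2y] zero: DF = P = 9027/10000 ≈ 0.902700
step 5 [2.5y] swap r/2=1126/46403: DF=(1 − 1126/46403·(0.991500+0.946400+0.912300+0.902700))/(1+1126/46403) = 4437/5000 ≈ 0.887400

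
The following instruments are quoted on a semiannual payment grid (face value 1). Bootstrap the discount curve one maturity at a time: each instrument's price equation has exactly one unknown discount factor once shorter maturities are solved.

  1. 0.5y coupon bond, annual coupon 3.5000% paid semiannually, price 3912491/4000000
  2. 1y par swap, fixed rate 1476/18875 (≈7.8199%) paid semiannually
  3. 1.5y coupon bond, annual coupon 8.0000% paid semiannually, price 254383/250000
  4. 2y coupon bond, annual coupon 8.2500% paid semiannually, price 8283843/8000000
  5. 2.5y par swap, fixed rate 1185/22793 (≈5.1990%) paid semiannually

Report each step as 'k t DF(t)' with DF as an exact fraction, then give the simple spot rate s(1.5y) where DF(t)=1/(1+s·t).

1 1/2 9613/10000
2 1 4631/5000
3 3/2 4529/5000
4 2 4419/5000
5 5/2 1763/2000
s(1.5y) = (1/(4529/5000) − 1)/(3/2) = 314/4529 ≈ 6.9331%

step 1 [0.5y] bond c/2=7/400: DF=(3912491/4000000 − 7/400·(0))/(1+7/400) = 9613/10000 ≈ 0.961300
step 2 [1y] swap r/2=738/18875: DF=(1 − 738/18875·(0.961300))/(1+738/18875) = 4631/5000 ≈ 0.926200
step 3 [1.5y] bond c/2=1/25: DF=(254383/250000 − 1/25·(0.961300+0.926200))/(1+1/25) = 4529/5000 ≈ 0.905800
step 4 [2y] bond c/2=33/800: DF=(8283843/8000000 − 33/800·(0.961300+0.926200+0.905800))/(1+33/800) = 4419/5000 ≈ 0.883800
step 5 [2.5y] swap r/2=1185/45586: DF=(1 − 1185/45586·(0.961300+0.926200+0.905800+0.883800))/(1+1185/45586) = 1763/2000 ≈ 0.881500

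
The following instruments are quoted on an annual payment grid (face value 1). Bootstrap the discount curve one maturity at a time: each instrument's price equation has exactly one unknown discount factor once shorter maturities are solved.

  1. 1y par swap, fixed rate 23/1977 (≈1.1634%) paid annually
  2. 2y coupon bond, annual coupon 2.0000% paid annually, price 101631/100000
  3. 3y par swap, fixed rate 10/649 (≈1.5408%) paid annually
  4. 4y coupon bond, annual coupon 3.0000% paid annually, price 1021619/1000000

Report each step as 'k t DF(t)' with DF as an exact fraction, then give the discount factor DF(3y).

1 1 1977/2000
2 2 977/1000
3 3 191/200
4 4 2267/2500
DF(3y) = 191/200 ≈ 0.955000

step 1 [1y] swap r/1=23/1977: DF=(1 − 23/1977·(0))/(1+23/1977) = 1977/2000 ≈ 0.988500
step 2 [2y] bond c/1=1/50: DF=(101631/100000 − 1/50·(0.988500))/(1+1/50) = 977/1000 ≈ 0.977000
step 3 [3y] swap r/1=10/649: DF=(1 − 10/649·(0.988500+0.977000))/(1+10/649) = 191/200 ≈ 0.955000
step 4 [4y] bond c/1=3/100: DF=(1021619/1000000 − 3/100·(0.988500+0.977000+0.955000))/(1+3/100) = 2267/2500 ≈ 0.906800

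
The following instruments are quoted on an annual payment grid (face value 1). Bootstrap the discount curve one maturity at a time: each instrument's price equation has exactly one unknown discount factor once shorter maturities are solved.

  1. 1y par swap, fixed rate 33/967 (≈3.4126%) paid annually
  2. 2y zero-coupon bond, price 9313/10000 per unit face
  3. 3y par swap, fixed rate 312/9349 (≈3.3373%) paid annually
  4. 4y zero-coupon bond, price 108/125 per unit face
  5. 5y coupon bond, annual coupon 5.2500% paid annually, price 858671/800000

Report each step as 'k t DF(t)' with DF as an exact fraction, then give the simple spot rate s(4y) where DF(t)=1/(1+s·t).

1 1 967/1000
2 2 9313/10000
3 3 1133/1250
4 4 108/125
5 5 523/625
s(4y) = (1/(108/125) − 1)/(4) = 17/432 ≈ 3.9352%

step 1 [1y] swap r/1=33/967: DF=(1 − 33/967·(0))/(1+33/967) = 967/1000 ≈ 0.967000
step 2 [2y] zero: DF = P = 9313/10000 ≈ 0.931300
step 3 [3y] swap r/1=312/9349: DF=(1 − 312/9349·(0.967000+0.931300))/(1+312/9349) = 1133/1250 ≈ 0.906400
step 4 [4y] zero: DF = P = 108/125 ≈ 0.864000
step 5 [5y] bond c/1=21/400: DF=(858671/800000 − 21/400·(0.967000+0.931300+0.906400+0.864000))/(1+21/400) = 523/625 ≈ 0.836800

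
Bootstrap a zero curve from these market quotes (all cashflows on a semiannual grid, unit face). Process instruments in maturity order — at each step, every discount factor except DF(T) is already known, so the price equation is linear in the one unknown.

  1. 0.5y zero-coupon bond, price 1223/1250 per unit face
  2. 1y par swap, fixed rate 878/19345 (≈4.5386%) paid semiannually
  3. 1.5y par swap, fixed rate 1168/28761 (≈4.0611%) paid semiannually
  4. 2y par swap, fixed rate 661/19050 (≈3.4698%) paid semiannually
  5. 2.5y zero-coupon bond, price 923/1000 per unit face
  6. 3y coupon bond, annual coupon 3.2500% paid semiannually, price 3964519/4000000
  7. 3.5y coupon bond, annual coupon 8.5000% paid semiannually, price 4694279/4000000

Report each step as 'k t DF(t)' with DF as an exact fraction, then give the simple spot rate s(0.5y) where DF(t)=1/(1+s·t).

1 1/2 1223/1250
2 1 9561/10000
3 3/2 1177/1250
4 2 9339/10000
5 5/2 923/1000
6 3 2249/2500
7 7/2 8961/10000
s(0.5y) = (1/(1223/1250) − 1)/(1/2) = 54/1223 ≈ 4.4154%

step 1 [0.5y] zero: DF = P = 1223/1250 ≈ 0.978400
step 2 [1y] swap r/2=439/19345: DF=(1 − 439/19345·(0.978400))/(1+439/19345) = 9561/10000 ≈ 0.956100
step 3 [1.5y] swap r/2=584/28761: DF=(1 − 584/28761·(0.978400+0.956100))/(1+584/28761) = 1177/1250 ≈ 0.941600
step 4 [2y] swap r/2=661/38100: DF=(1 − 661/38100·(0.978400+0.956100+0.941600))/(1+661/38100) = 9339/10000 ≈ 0.933900
step 5 [2.5y] zero: DF = P = 923/1000 ≈ 0.923000
step 6 [3y] bond c/2=13/800: DF=(3964519/4000000 − 13/800·(0.978400+0.956100+0.941600+0.933900+0.923000))/(1+13/800) = 2249/2500 ≈ 0.899600
step 7 [3.5y] bond c/2=17/400: DF=(4694279/4000000 − 17/400·(0.978400+0.956100+0.941600+0.933900+0.923000+0.899600))/(1+17/400) = 8961/10000 ≈ 0.896100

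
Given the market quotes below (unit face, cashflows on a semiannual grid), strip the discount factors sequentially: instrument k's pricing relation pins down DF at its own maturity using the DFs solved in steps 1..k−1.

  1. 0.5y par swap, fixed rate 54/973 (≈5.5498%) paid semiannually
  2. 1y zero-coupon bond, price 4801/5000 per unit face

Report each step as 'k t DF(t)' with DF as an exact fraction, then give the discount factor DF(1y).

step 1 [0.5y] swap r/2=27/973: DF=(1 − 27/973·(0))/(1+27/973) = 973/1000 ≈ 0.973000
step 2 [1y] zero: DF = P = 4801/5000 ≈ 0.960200

1 1/2 973/1000
2 1 4801/5000
DF(1y) = 4801/5000 ≈ 0.960200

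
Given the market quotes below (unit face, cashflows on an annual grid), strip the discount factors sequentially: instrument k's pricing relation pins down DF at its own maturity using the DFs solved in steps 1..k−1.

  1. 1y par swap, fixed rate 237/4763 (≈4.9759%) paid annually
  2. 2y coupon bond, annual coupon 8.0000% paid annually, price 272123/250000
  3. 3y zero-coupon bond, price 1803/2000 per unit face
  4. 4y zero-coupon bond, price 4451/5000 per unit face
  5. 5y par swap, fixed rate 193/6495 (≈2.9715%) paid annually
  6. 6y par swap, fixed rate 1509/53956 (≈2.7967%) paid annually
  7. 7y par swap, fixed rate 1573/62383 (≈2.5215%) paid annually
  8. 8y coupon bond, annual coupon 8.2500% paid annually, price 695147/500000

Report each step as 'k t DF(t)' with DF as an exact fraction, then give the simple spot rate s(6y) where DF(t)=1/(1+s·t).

1 1 4763/5000
2 2 9373/10000
3 3 1803/2000
4 4 4451/5000
5 5 8649/10000
6 6 8491/10000
7 7 8427/10000
8 8 8089/10000
s(6y) = (1/(8491/10000) − 1)/(6) = 503/16982 ≈ 2.9620%

step 1 [1y] swap r/1=237/4763: DF=(1 − 237/4763·(0))/(1+237/4763) = 4763/5000 ≈ 0.952600
step 2 [2y] bond c/1=2/25: DF=(272123/250000 − 2/25·(0.952600))/(1+2/25) = 9373/10000 ≈ 0.937300
step 3 [3y] zero: DF = P = 1803/2000 ≈ 0.901500
step 4 [4y] zero: DF = P = 4451/5000 ≈ 0.890200
step 5 [5y] swap r/1=193/6495: DF=(1 − 193/6495·(0.952600+0.937300+0.901500+0.890200))/(1+193/6495) = 8649/10000 ≈ 0.864900
step 6 [6y] swap r/1=1509/53956: DF=(1 − 1509/53956·(0.952600+0.937300+0.901500+0.890200+0.864900))/(1+1509/53956) = 8491/10000 ≈ 0.849100
step 7 [7y] swap r/1=1573/62383: DF=(1 − 1573/62383·(0.952600+0.937300+0.901500+0.890200+0.864900+0.849100))/(1+1573/62383) = 8427/10000 ≈ 0.842700
step 8 [8y] bond c/1=33/400: DF=(695147/500000 − 33/400·(0.952600+0.937300+0.901500+0.890200+0.864900+0.849100+0.842700))/(1+33/400) = 8089/10000 ≈ 0.808900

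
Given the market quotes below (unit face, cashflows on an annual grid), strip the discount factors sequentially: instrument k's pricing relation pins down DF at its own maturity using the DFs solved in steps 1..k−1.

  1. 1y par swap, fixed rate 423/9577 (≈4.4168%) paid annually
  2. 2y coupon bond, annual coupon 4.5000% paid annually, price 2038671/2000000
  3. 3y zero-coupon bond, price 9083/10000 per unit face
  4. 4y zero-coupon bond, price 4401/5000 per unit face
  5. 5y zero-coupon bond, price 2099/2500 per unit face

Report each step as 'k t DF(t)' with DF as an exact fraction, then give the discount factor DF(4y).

step 1 [1y] swap r/1=423/9577: DF=(1 − 423/9577·(0))/(1+423/9577) = 9577/10000 ≈ 0.957700
step 2 [2y] bond c/1=9/200: DF=(2038671/2000000 − 9/200·(0.957700))/(1+9/200) = 4671/5000 ≈ 0.934200
step 3 [3y] zero: DF = P = 9083/10000 ≈ 0.908300
step 4 [4y] zero: DF = P = 4401/5000 ≈ 0.880200
step 5 [5y] zero: DF = P = 2099/2500 ≈ 0.839600

1 1 9577/10000
2 2 4671/5000
3 3 9083/10000
4 4 4401/5000
5 5 2099/2500
DF(4y) = 4401/5000 ≈ 0.880200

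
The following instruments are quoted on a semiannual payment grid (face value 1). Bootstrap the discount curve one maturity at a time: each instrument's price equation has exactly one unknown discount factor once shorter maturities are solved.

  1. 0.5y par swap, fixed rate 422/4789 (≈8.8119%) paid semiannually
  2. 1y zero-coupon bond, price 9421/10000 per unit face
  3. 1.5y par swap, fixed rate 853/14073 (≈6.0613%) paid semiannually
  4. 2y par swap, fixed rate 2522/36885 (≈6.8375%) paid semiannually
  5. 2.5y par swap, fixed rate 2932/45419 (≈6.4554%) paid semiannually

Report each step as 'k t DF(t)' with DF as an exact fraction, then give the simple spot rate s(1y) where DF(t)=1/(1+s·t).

step 1 [0.5y] swap r/2=211/4789: DF=(1 − 211/4789·(0))/(1+211/4789) = 4789/5000 ≈ 0.957800
step 2 [1y] zero: DF = P = 9421/10000 ≈ 0.942100
step 3 [1.5y] swap r/2=853/28146: DF=(1 − 853/28146·(0.957800+0.942100))/(1+853/28146) = 9147/10000 ≈ 0.914700
step 4 [2y] swap r/2=1261/36885: DF=(1 − 1261/36885·(0.957800+0.942100+0.914700))/(1+1261/36885) = 8739/10000 ≈ 0.873900
step 5 [2.5y] swap r/2=1466/45419: DF=(1 − 1466/45419·(0.957800+0.942100+0.914700+0.873900))/(1+1466/45419) = 4267/5000 ≈ 0.853400

1 1/2 4789/5000
2 1 9421/10000
3 3/2 9147/10000
4 2 8739/10000
5 5/2 4267/5000
s(1y) = (1/(9421/10000) − 1)/(1) = 579/9421 ≈ 6.1458%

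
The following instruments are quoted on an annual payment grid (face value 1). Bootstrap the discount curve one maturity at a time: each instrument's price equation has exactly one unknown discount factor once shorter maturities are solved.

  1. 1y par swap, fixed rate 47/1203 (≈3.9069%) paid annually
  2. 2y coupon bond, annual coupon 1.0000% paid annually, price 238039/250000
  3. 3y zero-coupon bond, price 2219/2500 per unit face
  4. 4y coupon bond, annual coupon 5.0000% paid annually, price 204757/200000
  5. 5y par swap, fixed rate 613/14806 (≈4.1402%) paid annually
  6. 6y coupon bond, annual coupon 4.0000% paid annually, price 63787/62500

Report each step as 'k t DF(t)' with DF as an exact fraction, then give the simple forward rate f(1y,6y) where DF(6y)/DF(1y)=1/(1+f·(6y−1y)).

1 1 1203/1250
2 2 2333/2500
3 3 2219/2500
4 4 337/400
5 5 8161/10000
6 6 1621/2000
f(1y,6y) = ((1203/1250)/(1621/2000) − 1)/(5) = 1519/40525 ≈ 3.7483%

step 1 [1y] swap r/1=47/1203: DF=(1 − 47/1203·(0))/(1+47/1203) = 1203/1250 ≈ 0.962400
step 2 [2y] bond c/1=1/100: DF=(238039/250000 − 1/100·(0.962400))/(1+1/100) = 2333/2500 ≈ 0.933200
step 3 [3y] zero: DF = P = 2219/2500 ≈ 0.887600
step 4 [4y] bond c/1=1/20: DF=(204757/200000 − 1/20·(0.962400+0.933200+0.887600))/(1+1/20) = 337/400 ≈ 0.842500
step 5 [5y] swap r/1=613/14806: DF=(1 − 613/14806·(0.962400+0.933200+0.887600+0.842500))/(1+613/14806) = 8161/10000 ≈ 0.816100
step 6 [6y] bond c/1=1/25: DF=(63787/62500 − 1/25·(0.962400+0.933200+0.887600+0.842500+0.816100))/(1+1/25) = 1621/2000 ≈ 0.810500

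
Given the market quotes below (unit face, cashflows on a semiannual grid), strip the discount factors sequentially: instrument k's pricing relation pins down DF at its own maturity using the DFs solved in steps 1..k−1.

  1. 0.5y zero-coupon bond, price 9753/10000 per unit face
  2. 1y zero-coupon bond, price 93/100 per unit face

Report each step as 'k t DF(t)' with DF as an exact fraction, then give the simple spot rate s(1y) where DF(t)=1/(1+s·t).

step 1 [0.5y] zero: DF = P = 9753/10000 ≈ 0.975300
step 2 [1y] zero: DF = P = 93/100 ≈ 0.930000

1 1/2 9753/10000
2 1 93/100
s(1y) = (1/(93/100) − 1)/(1) = 7/93 ≈ 7.5269%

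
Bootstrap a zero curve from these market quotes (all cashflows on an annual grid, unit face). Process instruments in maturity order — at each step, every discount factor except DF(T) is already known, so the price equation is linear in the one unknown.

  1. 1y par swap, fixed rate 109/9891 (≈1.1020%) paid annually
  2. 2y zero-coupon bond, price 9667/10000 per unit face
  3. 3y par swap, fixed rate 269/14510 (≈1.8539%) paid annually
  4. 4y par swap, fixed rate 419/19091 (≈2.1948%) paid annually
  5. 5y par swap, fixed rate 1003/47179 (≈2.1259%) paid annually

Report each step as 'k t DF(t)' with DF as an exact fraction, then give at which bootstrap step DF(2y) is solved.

1 1 9891/10000
2 2 9667/10000
3 3 4731/5000
4 4 4581/5000
5 5 8997/10000
DF(2y) is solved at step 2

step 1 [1y] swap r/1=109/9891: DF=(1 − 109/9891·(0))/(1+109/9891) = 9891/10000 ≈ 0.989100
step 2 [2y] zero: DF = P = 9667/10000 ≈ 0.966700
step 3 [3y] swap r/1=269/14510: DF=(1 − 269/14510·(0.989100+0.966700))/(1+269/14510) = 4731/5000 ≈ 0.946200
step 4 [4y] swap r/1=419/19091: DF=(1 − 419/19091·(0.989100+0.966700+0.946200))/(1+419/19091) = 4581/5000 ≈ 0.916200
step 5 [5y] swap r/1=1003/47179: DF=(1 − 1003/47179·(0.989100+0.966700+0.946200+0.916200))/(1+1003/47179) = 8997/10000 ≈ 0.899700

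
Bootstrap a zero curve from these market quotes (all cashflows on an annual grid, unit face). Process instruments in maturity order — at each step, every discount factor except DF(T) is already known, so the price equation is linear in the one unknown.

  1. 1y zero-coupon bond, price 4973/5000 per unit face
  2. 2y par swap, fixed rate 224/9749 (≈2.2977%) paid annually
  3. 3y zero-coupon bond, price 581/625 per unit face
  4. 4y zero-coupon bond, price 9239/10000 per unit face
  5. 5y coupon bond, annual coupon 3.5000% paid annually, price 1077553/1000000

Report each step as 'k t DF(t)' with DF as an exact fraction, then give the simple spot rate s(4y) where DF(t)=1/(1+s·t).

step 1 [1y] zero: DF = P = 4973/5000 ≈ 0.994600
step 2 [2y] swap r/1=224/9749: DF=(1 − 224/9749·(0.994600))/(1+224/9749) = 597/625 ≈ 0.955200
step 3 [3y] zero: DF = P = 581/625 ≈ 0.929600
step 4 [4y] zero: DF = P = 9239/10000 ≈ 0.923900
step 5 [5y] bond c/1=7/200: DF=(1077553/1000000 − 7/200·(0.994600+0.955200+0.929600+0.923900))/(1+7/200) = 73/80 ≈ 0.912500

1 1 4973/5000
2 2 597/625
3 3 581/625
4 4 9239/10000
5 5 73/80
s(4y) = (1/(9239/10000) − 1)/(4) = 761/36956 ≈ 2.0592%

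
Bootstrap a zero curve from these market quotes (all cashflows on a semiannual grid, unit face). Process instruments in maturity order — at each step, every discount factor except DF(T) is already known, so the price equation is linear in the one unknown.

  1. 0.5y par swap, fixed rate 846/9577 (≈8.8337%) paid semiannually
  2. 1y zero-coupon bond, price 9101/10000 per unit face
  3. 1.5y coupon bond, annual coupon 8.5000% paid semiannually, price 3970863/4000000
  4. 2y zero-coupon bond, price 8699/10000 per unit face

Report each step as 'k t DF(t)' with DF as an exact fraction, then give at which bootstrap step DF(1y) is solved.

1 1/2 9577/10000
2 1 9101/10000
3 3/2 8761/10000
4 2 8699/10000
DF(1y) is solved at step 2

step 1 [0.5y] swap r/2=423/9577: DF=(1 − 423/9577·(0))/(1+423/9577) = 9577/10000 ≈ 0.957700
step 2 [1y] zero: DF = P = 9101/10000 ≈ 0.910100
step 3 [1.5y] bond c/2=17/400: DF=(3970863/4000000 − 17/400·(0.957700+0.910100))/(1+17/400) = 8761/10000 ≈ 0.876100
step 4 [2y] zero: DF = P = 8699/10000 ≈ 0.869900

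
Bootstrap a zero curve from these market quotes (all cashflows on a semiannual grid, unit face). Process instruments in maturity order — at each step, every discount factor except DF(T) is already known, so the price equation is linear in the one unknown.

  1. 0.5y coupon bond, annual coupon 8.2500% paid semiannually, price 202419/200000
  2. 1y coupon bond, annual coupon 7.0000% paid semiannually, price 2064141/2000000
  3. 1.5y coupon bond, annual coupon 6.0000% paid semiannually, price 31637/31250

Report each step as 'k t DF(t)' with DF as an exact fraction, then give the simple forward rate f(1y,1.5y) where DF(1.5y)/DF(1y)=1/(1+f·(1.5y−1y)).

step 1 [0.5y] bond c/2=33/800: DF=(202419/200000 − 33/800·(0))/(1+33/800) = 243/250 ≈ 0.972000
step 2 [1y] bond c/2=7/200: DF=(2064141/2000000 − 7/200·(0.972000))/(1+7/200) = 9643/10000 ≈ 0.964300
step 3 [1.5y] bond c/2=3/100: DF=(31637/31250 − 3/100·(0.972000+0.964300))/(1+3/100) = 1853/2000 ≈ 0.926500

1 1/2 243/250
2 1 9643/10000
3 3/2 1853/2000
f(1y,1.5y) = ((9643/10000)/(1853/2000) − 1)/(1/2) = 756/9265 ≈ 8.1597%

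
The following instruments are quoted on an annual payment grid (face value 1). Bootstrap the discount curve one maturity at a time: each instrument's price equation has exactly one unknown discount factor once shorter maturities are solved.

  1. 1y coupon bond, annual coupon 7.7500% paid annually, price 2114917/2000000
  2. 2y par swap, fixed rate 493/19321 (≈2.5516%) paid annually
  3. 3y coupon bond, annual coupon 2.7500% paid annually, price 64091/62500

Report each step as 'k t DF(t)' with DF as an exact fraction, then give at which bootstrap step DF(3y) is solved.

step 1 [1y] bond c/1=31/400: DF=(2114917/2000000 − 31/400·(0))/(1+31/400) = 4907/5000 ≈ 0.981400
step 2 [2y] swap r/1=493/19321: DF=(1 − 493/19321·(0.981400))/(1+493/19321) = 9507/10000 ≈ 0.950700
step 3 [3y] bond c/1=11/400: DF=(64091/62500 − 11/400·(0.981400+0.950700))/(1+11/400) = 9463/10000 ≈ 0.946300

1 1 4907/5000
2 2 9507/10000
3 3 9463/10000
DF(3y) is solved at step 3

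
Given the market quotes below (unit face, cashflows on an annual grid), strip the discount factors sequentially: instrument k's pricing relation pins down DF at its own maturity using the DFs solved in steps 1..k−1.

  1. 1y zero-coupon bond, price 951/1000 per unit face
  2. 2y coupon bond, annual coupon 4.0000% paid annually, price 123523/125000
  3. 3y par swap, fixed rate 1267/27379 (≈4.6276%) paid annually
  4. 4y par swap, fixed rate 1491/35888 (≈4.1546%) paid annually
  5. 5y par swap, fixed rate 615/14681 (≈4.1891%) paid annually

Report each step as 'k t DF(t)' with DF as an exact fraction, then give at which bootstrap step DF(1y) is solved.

step 1 [1y] zero: DF = P = 951/1000 ≈ 0.951000
step 2 [2y] bond c/1=1/25: DF=(123523/125000 − 1/25·(0.951000))/(1+1/25) = 571/625 ≈ 0.913600
step 3 [3y] swap r/1=1267/27379: DF=(1 − 1267/27379·(0.951000+0.913600))/(1+1267/27379) = 8733/10000 ≈ 0.873300
step 4 [4y] swap r/1=1491/35888: DF=(1 − 1491/35888·(0.951000+0.913600+0.873300))/(1+1491/35888) = 8509/10000 ≈ 0.850900
step 5 [5y] swap r/1=615/14681: DF=(1 − 615/14681·(0.951000+0.913600+0.873300+0.850900))/(1+615/14681) = 1631/2000 ≈ 0.815500

1 1 951/1000
2 2 571/625
3 3 8733/10000
4 4 8509/10000
5 5 1631/2000
DF(1y) is solved at step 1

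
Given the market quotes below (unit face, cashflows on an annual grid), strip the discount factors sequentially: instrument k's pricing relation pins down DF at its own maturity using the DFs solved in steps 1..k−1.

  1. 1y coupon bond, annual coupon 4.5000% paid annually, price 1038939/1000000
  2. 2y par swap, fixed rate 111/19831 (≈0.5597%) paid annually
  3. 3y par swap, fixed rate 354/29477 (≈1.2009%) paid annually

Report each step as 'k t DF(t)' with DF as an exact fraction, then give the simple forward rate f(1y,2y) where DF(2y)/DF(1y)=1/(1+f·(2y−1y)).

step 1 [1y] bond c/1=9/200: DF=(1038939/1000000 − 9/200·(0))/(1+9/200) = 4971/5000 ≈ 0.994200
step 2 [2y] swap r/1=111/19831: DF=(1 − 111/19831·(0.994200))/(1+111/19831) = 9889/10000 ≈ 0.988900
step 3 [3y] swap r/1=354/29477: DF=(1 − 354/29477·(0.994200+0.988900))/(1+354/29477) = 4823/5000 ≈ 0.964600

1 1 4971/5000
2 2 9889/10000
3 3 4823/5000
f(1y,2y) = ((4971/5000)/(9889/10000) − 1)/(1) = 53/9889 ≈ 0.5359%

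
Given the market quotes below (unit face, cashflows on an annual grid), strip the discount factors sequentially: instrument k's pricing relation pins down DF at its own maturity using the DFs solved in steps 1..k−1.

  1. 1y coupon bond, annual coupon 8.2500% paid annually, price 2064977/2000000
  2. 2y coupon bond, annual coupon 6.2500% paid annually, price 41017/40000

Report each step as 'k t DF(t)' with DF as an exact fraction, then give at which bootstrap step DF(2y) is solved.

step 1 [1y] bond c/1=33/400: DF=(2064977/2000000 − 33/400·(0))/(1+33/400) = 4769/5000 ≈ 0.953800
step 2 [2y] bond c/1=1/16: DF=(41017/40000 − 1/16·(0.953800))/(1+1/16) = 909/1000 ≈ 0.909000

1 1 4769/5000
2 2 909/1000
DF(2y) is solved at step 2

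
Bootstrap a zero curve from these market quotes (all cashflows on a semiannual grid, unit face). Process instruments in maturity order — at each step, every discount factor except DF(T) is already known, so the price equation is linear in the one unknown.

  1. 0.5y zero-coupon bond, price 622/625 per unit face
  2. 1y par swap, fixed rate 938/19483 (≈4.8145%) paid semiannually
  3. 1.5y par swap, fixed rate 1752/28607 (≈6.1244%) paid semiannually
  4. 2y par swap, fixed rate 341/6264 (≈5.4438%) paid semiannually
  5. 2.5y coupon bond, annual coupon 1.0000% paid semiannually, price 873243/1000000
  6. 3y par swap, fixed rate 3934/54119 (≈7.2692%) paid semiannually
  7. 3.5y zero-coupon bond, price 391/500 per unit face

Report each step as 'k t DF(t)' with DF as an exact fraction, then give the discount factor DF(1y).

step 1 [0.5y] zero: DF = P = 622/625 ≈ 0.995200
step 2 [1y] swap r/2=469/19483: DF=(1 − 469/19483·(0.995200))/(1+469/19483) = 9531/10000 ≈ 0.953100
step 3 [1.5y] swap r/2=876/28607: DF=(1 − 876/28607·(0.995200+0.953100))/(1+876/28607) = 2281/2500 ≈ 0.912400
step 4 [2y] swap r/2=341/12528: DF=(1 − 341/12528·(0.995200+0.953100+0.912400))/(1+341/12528) = 8977/10000 ≈ 0.897700
step 5 [2.5y] bond c/2=1/200: DF=(873243/1000000 − 1/200·(0.995200+0.953100+0.912400+0.897700))/(1+1/200) = 4251/5000 ≈ 0.850200
step 6 [3y] swap r/2=1967/54119: DF=(1 − 1967/54119·(0.995200+0.953100+0.912400+0.897700+0.850200))/(1+1967/54119) = 8033/10000 ≈ 0.803300
step 7 [3.5y] zero: DF = P = 391/500 ≈ 0.782000

1 1/2 622/625
2 1 9531/10000
3 3/2 2281/2500
4 2 8977/10000
5 5/2 4251/5000
6 3 8033/10000
7 7/2 391/500
DF(1y) = 9531/10000 ≈ 0.953100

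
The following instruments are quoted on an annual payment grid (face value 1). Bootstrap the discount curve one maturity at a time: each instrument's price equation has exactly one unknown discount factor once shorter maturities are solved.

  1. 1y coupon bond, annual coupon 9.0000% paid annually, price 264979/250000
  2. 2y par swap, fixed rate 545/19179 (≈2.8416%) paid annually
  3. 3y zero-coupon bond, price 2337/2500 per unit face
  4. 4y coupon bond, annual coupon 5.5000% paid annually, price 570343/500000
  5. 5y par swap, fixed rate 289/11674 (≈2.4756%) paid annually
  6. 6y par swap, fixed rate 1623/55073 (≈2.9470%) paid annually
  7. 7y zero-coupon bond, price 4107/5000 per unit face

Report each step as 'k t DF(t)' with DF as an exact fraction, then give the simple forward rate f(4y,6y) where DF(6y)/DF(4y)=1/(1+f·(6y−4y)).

step 1 [1y] bond c/1=9/100: DF=(264979/250000 − 9/100·(0))/(1+9/100) = 2431/2500 ≈ 0.972400
step 2 [2y] swap r/1=545/19179: DF=(1 − 545/19179·(0.972400))/(1+545/19179) = 1891/2000 ≈ 0.945500
step 3 [3y] zero: DF = P = 2337/2500 ≈ 0.934800
step 4 [4y] bond c/1=11/200: DF=(570343/500000 − 11/200·(0.972400+0.945500+0.934800))/(1+11/200) = 373/400 ≈ 0.932500
step 5 [5y] swap r/1=289/11674: DF=(1 − 289/11674·(0.972400+0.945500+0.934800+0.932500))/(1+289/11674) = 2211/2500 ≈ 0.884400
step 6 [6y] swap r/1=1623/55073: DF=(1 − 1623/55073·(0.972400+0.945500+0.934800+0.932500+0.884400))/(1+1623/55073) = 8377/10000 ≈ 0.837700
step 7 [7y] zero: DF = P = 4107/5000 ≈ 0.821400

1 1 2431/2500
2 2 1891/2000
3 3 2337/2500
4 4 373/400
5 5 2211/2500
6 6 8377/10000
7 7 4107/5000
f(4y,6y) = ((373/400)/(8377/10000) − 1)/(2) = 474/8377 ≈ 5.6584%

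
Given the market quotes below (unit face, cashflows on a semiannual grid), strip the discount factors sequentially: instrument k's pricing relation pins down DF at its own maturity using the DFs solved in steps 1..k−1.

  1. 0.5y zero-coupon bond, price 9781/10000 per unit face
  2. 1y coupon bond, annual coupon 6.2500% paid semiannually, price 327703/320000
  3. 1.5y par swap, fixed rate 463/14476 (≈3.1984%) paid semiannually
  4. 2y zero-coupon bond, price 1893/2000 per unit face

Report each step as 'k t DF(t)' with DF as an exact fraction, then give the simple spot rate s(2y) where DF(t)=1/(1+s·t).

step 1 [0.5y] zero: DF = P = 9781/10000 ≈ 0.978100
step 2 [1y] bond c/2=1/32: DF=(327703/320000 − 1/32·(0.978100))/(1+1/32) = 4817/5000 ≈ 0.963400
step 3 [1.5y] swap r/2=463/28952: DF=(1 − 463/28952·(0.978100+0.963400))/(1+463/28952) = 9537/10000 ≈ 0.953700
step 4 [2y] zero: DF = P = 1893/2000 ≈ 0.946500

1 1/2 9781/10000
2 1 4817/5000
3 3/2 9537/10000
4 2 1893/2000
s(2y) = (1/(1893/2000) − 1)/(2) = 107/3786 ≈ 2.8262%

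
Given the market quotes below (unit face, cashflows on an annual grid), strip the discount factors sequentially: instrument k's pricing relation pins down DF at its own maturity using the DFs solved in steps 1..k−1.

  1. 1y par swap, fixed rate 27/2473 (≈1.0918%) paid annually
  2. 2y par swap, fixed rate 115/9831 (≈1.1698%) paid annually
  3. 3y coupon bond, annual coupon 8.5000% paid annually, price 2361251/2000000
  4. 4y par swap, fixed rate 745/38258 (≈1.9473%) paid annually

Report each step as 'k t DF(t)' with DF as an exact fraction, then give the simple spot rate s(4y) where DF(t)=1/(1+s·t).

1 1 2473/2500
2 2 977/1000
3 3 9341/10000
4 4 1851/2000
s(4y) = (1/(1851/2000) − 1)/(4) = 149/7404 ≈ 2.0124%

step 1 [1y] swap r/1=27/2473: DF=(1 − 27/2473·(0))/(1+27/2473) = 2473/2500 ≈ 0.989200
step 2 [2y] swap r/1=115/9831: DF=(1 − 115/9831·(0.989200))/(1+115/9831) = 977/1000 ≈ 0.977000
step 3 [3y] bond c/1=17/200: DF=(2361251/2000000 − 17/200·(0.989200+0.977000))/(1+17/200) = 9341/10000 ≈ 0.934100
step 4 [4y] swap r/1=745/38258: DF=(1 − 745/38258·(0.989200+0.977000+0.934100))/(1+745/38258) = 1851/2000 ≈ 0.925500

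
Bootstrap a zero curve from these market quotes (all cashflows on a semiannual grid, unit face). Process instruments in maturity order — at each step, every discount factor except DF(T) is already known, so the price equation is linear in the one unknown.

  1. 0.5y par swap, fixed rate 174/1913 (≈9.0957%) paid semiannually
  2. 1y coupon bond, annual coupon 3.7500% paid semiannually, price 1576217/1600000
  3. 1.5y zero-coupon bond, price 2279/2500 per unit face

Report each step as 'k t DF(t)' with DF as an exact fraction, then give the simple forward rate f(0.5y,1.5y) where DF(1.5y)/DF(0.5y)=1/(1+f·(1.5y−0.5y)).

1 1/2 1913/2000
2 1 4747/5000
3 3/2 2279/2500
f(0.5y,1.5y) = ((1913/2000)/(2279/2500) − 1)/(1) = 449/9116 ≈ 4.9254%

step 1 [0.5y] swap r/2=87/1913: DF=(1 − 87/1913·(0))/(1+87/1913) = 1913/2000 ≈ 0.956500
step 2 [1y] bond c/2=3/160: DF=(1576217/1600000 − 3/160·(0.956500))/(1+3/160) = 4747/5000 ≈ 0.949400
step 3 [1.5y] zero: DF = P = 2279/2500 ≈ 0.911600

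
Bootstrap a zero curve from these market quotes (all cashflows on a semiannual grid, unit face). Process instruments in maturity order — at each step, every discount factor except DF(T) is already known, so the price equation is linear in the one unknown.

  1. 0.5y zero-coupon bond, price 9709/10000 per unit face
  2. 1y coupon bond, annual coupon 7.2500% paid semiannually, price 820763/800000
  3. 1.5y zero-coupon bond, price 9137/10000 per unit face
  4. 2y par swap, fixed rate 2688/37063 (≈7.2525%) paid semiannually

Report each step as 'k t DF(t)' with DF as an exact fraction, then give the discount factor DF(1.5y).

step 1 [0.5y] zero: DF = P = 9709/10000 ≈ 0.970900
step 2 [1y] bond c/2=29/800: DF=(820763/800000 − 29/800·(0.970900))/(1+29/800) = 9561/10000 ≈ 0.956100
step 3 [1.5y] zero: DF = P = 9137/10000 ≈ 0.913700
step 4 [2y] swap r/2=1344/37063: DF=(1 − 1344/37063·(0.970900+0.956100+0.913700))/(1+1344/37063) = 541/625 ≈ 0.865600

1 1/2 9709/10000
2 1 9561/10000
3 3/2 9137/10000
4 2 541/625
DF(1.5y) = 9137/10000 ≈ 0.913700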